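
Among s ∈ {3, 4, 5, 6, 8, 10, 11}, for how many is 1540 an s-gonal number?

3

s = 3: P(3, 55) = 1540. ✓
s = 4: P(4, 39) = 1521 and P(4, 40) = 1600; 1540 is not s-gonal.
s = 5: P(5, 32) = 1520 and P(5, 33) = 1617; 1540 is not s-gonal.
s = 6: P(6, 28) = 1540. ✓
s = 8: P(8, 22) = 1408 and P(8, 23) = 1541; 1540 is not s-gonal.
s = 10: P(10, 20) = 1540. ✓
s = 11: P(11, 18) = 1395 and P(11, 19) = 1558; 1540 is not s-gonal.
Hits: s ∈ {3, 6, 10} → 3.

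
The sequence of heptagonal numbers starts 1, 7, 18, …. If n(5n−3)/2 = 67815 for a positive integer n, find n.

Set n(5n−3)/2 = 67815, giving 5n² − 3n − 135630 = 0.
The discriminant is 9 + 40·67815 = 2712609, and √2712609 = 1647.
So n = (3 + 1647) / 10 = 1650/10 = 165.
Check: 165·(5·165 − 3)/2 = 67815. ✓

165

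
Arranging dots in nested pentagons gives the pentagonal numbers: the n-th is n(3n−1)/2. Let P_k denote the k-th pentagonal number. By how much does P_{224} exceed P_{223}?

Consecutive pentagonal numbers differ by 3n − 2: here 3·224 − 2 = 670.

670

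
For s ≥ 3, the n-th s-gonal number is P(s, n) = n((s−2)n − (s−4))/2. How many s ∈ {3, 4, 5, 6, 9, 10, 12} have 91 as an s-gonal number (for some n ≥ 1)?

2

s = 3: P(3, 13) = 91. ✓
s = 4: P(4, 9) = 81 and P(4, 10) = 100; 91 is not s-gonal.
s = 5: P(5, 7) = 70 and P(5, 8) = 92; 91 is not s-gonal.
s = 6: P(6, 7) = 91. ✓
s = 9: P(9, 5) = 75 and P(9, 6) = 111; 91 is not s-gonal.
s = 10: P(10, 5) = 85 and P(10, 6) = 126; 91 is not s-gonal.
s = 12: P(12, 4) = 64 and P(12, 5) = 105; 91 is not s-gonal.
Hits: s ∈ {3, 6} → 2.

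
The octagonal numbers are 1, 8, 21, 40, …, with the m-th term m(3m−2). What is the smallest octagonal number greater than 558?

560

Solve n(3n−2) > 558 for integer n.
The largest n with value ≤ 558 is 13 (since 481 ≤ 558 < 560), so the first above is n = 14, value 560.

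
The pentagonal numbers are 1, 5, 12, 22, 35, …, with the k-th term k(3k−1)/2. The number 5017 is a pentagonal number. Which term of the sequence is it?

Set n(3n−1)/2 = 5017, giving 3n² − n − 10034 = 0.
The discriminant is 1 + 24·5017 = 120409, and √120409 = 347.
So n = (1 + 347) / 6 = 348/6 = 58.

58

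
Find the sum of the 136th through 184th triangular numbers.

636020

Σ i(i+1)/2 = (Σi² + Σi) / 2 over i = 136..184.
Σi = 17020 − 9180 = 7840 and Σi² = 2093460 − 829260 = 1264200.
(1·1264200 + 1·7840) / 2 = 1272040/2 = 636020.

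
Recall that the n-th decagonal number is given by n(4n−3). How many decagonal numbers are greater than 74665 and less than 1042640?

The n-th decagonal number is n(4n−3).
Smallest index with value > 74665: n = 138 (giving 75762).
Largest index with value < 1042640: n = 510 (giving 1038870).
Indices 138 through 510: 373 terms.

373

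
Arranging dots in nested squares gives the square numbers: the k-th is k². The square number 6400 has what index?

80

We need n² = 6400, so n = √6400 = 80.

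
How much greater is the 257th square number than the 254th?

1533

257² = 66049 and 254² = 64516.
Difference: 66049 − 64516 = 1533.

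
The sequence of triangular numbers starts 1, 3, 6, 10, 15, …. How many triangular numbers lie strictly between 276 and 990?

20

The n-th triangular number is n(n+1)/2.
Smallest index with value > 276: n = 24 (giving 300).
Largest index with value < 990: n = 43 (giving 946).
Indices 24 through 43: 20 terms.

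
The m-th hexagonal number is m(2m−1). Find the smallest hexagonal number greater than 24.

Solve n(2n−1) > 24 for integer n.
The largest n with value ≤ 24 is 3 (since 15 ≤ 24 < 28), so the first above is n = 4, value 28.

28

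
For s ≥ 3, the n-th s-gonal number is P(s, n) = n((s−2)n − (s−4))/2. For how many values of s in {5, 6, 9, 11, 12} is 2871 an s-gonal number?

1

s = 5: P(5, 43) = 2752 and P(5, 44) = 2882; 2871 is not s-gonal.
s = 6: P(6, 38) = 2850 and P(6, 39) = 3003; 2871 is not s-gonal.
s = 9: P(9, 29) = 2871. ✓
s = 11: P(11, 25) = 2725 and P(11, 26) = 2951; 2871 is not s-gonal.
s = 12: P(12, 24) = 2784 and P(12, 25) = 3025; 2871 is not s-gonal.
Hits: s ∈ {9} → 1.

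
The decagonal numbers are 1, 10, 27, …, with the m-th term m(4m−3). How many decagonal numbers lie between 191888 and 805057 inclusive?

The n-th decagonal number is n(4n−3).
Smallest index with value ≥ 191888: n = 220 (giving 192940).
Largest index with value ≤ 805057: n = 449 (giving 805057).
Indices 220 through 449: 230 terms.

230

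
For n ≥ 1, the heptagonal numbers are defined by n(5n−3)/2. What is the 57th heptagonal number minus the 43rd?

3479

57·(5·57 − 3)/2 = 8037 and 43·(5·43 − 3)/2 = 4558.
Difference: 8037 − 4558 = 3479.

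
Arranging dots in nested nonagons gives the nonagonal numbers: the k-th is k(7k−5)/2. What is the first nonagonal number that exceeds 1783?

Solve n(7n−5)/2 > 1783 for integer n.
The largest n with value ≤ 1783 is 22 (since 1639 ≤ 1783 < 1794), so the first above is n = 23, value 1794.

1794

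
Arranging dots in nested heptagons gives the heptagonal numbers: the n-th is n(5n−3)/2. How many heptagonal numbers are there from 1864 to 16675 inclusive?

54

The n-th heptagonal number is n(5n−3)/2.
Smallest index with value ≥ 1864: n = 28 (giving 1918).
Largest index with value ≤ 16675: n = 81 (giving 16281).
Indices 28 through 81: 54 terms.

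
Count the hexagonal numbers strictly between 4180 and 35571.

The n-th hexagonal number is n(2n−1).
Smallest index with value > 4180: n = 46 (giving 4186).
Largest index with value < 35571: n = 133 (giving 35245).
Indices 46 through 133: 88 terms.

88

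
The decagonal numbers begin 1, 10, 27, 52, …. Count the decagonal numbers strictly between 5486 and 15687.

The n-th decagonal number is n(4n−3).
Smallest index with value > 5486: n = 38 (giving 5662).
Largest index with value < 15687: n = 62 (giving 15190).
Indices 38 through 62: 25 terms.

25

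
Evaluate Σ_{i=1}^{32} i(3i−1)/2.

Σ i(3i−1)/2 = (3Σi² − Σi) / 2 over i = 1..32.
Σi = 528 and Σi² = 11440.
(3·11440 − 1·528) / 2 = 33792/2 = 16896.

16896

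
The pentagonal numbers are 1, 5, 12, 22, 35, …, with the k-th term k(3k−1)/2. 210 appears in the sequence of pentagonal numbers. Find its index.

12

Set n(3n−1)/2 = 210, giving 3n² − n − 420 = 0.
The discriminant is 1 + 24·210 = 5041, and √5041 = 71.
So n = (1 + 71) / 6 = 72/6 = 12.
Check: 12·(3·12 − 1)/2 = 210. ✓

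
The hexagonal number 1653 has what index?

Set n(2n−1) = 1653, giving 2n² − n − 1653 = 0.
The discriminant is 1 + 8·1653 = 13225, and √13225 = 115.
So n = (1 + 115) / 4 = 116/4 = 29.
Check: 29·(2·29 − 1) = 1653. ✓

29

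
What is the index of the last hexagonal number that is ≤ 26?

3

Solve n(2n−1) ≤ 26 for integer n.
n = 3 gives 15 ≤ 26, while n = 4 gives 28 > 26; so the answer is index 3.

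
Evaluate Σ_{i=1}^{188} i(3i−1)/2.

3340008

Σ i(3i−1)/2 = (3Σi² − Σi) / 2 over i = 1..188.
Σi = 17766 and Σi² = 2232594.
(3·2232594 − 1·17766) / 2 = 6680016/2 = 3340008.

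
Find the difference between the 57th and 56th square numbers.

113

n² − (n−1)² = 2n − 1, so 57² − 56² = 2·57 − 1 = 113.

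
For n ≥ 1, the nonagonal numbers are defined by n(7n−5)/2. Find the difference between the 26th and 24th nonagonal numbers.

26·(7·26 − 5)/2 = 2301 and 24·(7·24 − 5)/2 = 1956.
Difference: 2301 − 1956 = 345.

345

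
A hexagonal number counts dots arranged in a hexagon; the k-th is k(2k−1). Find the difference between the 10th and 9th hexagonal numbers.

37

Consecutive hexagonal numbers differ by 4n − 3: here 4·10 − 3 = 37.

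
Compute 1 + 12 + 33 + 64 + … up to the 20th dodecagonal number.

13510

Σ i(5i−4) = 5Σi² − 4Σi over i = 1..20.
Σi = 210 and Σi² = 2870.
5·2870 − 4·210 = 13510.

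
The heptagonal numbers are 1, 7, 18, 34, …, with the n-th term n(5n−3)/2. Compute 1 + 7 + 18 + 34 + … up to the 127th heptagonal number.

1715008

Σ i(5i−3)/2 = (5Σi² − 3Σi) / 2 over i = 1..127.
Σi = 8128 and Σi² = 690880.
(5·690880 − 3·8128) / 2 = 3430016/2 = 1715008.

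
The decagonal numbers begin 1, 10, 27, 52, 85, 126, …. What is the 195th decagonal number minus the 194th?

Consecutive decagonal numbers differ by 8n − 7: here 8·195 − 7 = 1553.

1553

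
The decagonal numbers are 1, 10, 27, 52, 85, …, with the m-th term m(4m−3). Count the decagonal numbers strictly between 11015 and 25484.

28

The n-th decagonal number is n(4n−3).
Smallest index with value > 11015: n = 53 (giving 11077).
Largest index with value < 25484: n = 80 (giving 25360).
Indices 53 through 80: 28 terms.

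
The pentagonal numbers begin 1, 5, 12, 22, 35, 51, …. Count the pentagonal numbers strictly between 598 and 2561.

21

The n-th pentagonal number is n(3n−1)/2.
Smallest index with value > 598: n = 21 (giving 651).
Largest index with value < 2561: n = 41 (giving 2501).
Indices 21 through 41: 21 terms.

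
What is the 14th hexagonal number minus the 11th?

147

14·(2·14 − 1) = 378 and 11·(2·11 − 1) = 231.
Difference: 378 − 231 = 147.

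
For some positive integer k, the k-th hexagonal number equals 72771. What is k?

191

Set n(2n−1) = 72771, giving 2n² − n − 72771 = 0.
The discriminant is 1 + 8·72771 = 582169, and √582169 = 763.
So n = (1 + 763) / 4 = 764/4 = 191.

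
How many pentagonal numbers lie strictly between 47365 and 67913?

35

The n-th pentagonal number is n(3n−1)/2.
Smallest index with value > 47365: n = 178 (giving 47437).
Largest index with value < 67913: n = 212 (giving 67310).
Indices 178 through 212: 35 terms.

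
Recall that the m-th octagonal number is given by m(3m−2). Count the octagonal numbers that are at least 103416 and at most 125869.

20

The n-th octagonal number is n(3n−2).
Smallest index with value ≥ 103416: n = 186 (giving 103416).
Largest index with value ≤ 125869: n = 205 (giving 125665).
Indices 186 through 205: 20 terms.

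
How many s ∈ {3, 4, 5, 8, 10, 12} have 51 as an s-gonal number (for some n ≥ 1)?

s = 3: P(3, 9) = 45 and P(3, 10) = 55; 51 is not s-gonal.
s = 4: P(4, 7) = 49 and P(4, 8) = 64; 51 is not s-gonal.
s = 5: P(5, 6) = 51. ✓
s = 8: P(8, 4) = 40 and P(8, 5) = 65; 51 is not s-gonal.
s = 10: P(10, 3) = 27 and P(10, 4) = 52; 51 is not s-gonal.
s = 12: P(12, 3) = 33 and P(12, 4) = 64; 51 is not s-gonal.
Hits: s ∈ {5} → 1.

1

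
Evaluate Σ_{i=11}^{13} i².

434

Σ_{i=11}^{13} i² = 819 − 385 = 434.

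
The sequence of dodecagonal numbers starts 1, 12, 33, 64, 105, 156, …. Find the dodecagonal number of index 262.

342172

262·(5·262 − 4) = 262·1306 = 342172.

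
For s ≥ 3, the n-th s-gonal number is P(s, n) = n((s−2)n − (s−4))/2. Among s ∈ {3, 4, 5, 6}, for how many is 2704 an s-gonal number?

s = 3: P(3, 73) = 2701 and P(3, 74) = 2775; 2704 is not s-gonal.
s = 4: P(4, 52) = 2704. ✓
s = 5: P(5, 42) = 2625 and P(5, 43) = 2752; 2704 is not s-gonal.
s = 6: P(6, 37) = 2701 and P(6, 38) = 2850; 2704 is not s-gonal.
Hits: s ∈ {4} → 1.

1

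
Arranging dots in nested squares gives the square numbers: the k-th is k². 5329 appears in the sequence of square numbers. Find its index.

We need n² = 5329, so n = √5329 = 73.
Check: 73² = 5329. ✓

73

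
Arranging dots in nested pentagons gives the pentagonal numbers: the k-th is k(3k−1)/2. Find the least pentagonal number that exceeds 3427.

Solve n(3n−1)/2 > 3427 for integer n.
The largest n with value ≤ 3427 is 47 (since 3290 ≤ 3427 < 3432), so the first above is n = 48, value 3432.

3432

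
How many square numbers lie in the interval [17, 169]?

The n-th square number is n².
Smallest index with value ≥ 17: n = 5 (giving 25).
Largest index with value ≤ 169: n = 13 (giving 169).
Indices 5 through 13: 9 terms.

9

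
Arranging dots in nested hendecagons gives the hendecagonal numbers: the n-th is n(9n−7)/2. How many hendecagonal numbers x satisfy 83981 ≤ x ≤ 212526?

81

The n-th hendecagonal number is n(9n−7)/2.
Smallest index with value ≥ 83981: n = 137 (giving 83981).
Largest index with value ≤ 212526: n = 217 (giving 211141).
Indices 137 through 217: 81 terms.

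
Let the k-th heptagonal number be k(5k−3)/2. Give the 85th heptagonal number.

17935

The 85th heptagonal number is n(5n−3)/2 with n = 85.
85·(5·85 − 3)/2 = 85·422/2 = 85·211 = 17935.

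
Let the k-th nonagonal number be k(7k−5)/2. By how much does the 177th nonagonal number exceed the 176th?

Consecutive nonagonal numbers differ by 7n − 6: here 7·177 − 6 = 1233.

1233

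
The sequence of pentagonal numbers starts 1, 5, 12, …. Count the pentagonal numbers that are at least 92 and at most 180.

The n-th pentagonal number is n(3n−1)/2.
Smallest index with value ≥ 92: n = 8 (giving 92).
Largest index with value ≤ 180: n = 11 (giving 176).
Indices 8 through 11: 4 terms.

4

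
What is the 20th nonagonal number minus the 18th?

261

20·(7·20 − 5)/2 = 1350 and 18·(7·18 − 5)/2 = 1089.
Difference: 1350 − 1089 = 261.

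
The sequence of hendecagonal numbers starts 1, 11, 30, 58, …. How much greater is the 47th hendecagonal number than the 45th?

47·(9·47 − 7)/2 = 9776 and 45·(9·45 − 7)/2 = 8955.
Difference: 9776 − 8955 = 821.

821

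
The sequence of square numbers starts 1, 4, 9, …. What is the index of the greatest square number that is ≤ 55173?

Solve n² ≤ 55173 for integer n.
n = 234 gives 54756 ≤ 55173, while n = 235 gives 55225 > 55173; so the answer is index 234.

234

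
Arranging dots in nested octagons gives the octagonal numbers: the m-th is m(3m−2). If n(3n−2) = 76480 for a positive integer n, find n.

Set n(3n−2) = 76480, giving 3n² − 2n − 76480 = 0.
So n = (2 + 958) / 6 = 960/6 = 160.
Check: 160·(3·160 − 2) = 76480. ✓

160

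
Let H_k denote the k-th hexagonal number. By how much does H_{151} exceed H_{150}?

601

Consecutive hexagonal numbers differ by 4n − 3: here 4·151 − 3 = 601.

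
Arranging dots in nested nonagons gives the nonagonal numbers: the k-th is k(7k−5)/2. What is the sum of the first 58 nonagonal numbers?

229274

Σ i(7i−5)/2 = (7Σi² − 5Σi) / 2 over i = 1..58.
Σi = 1711 and Σi² = 66729.
(7·66729 − 5·1711) / 2 = 458548/2 = 229274.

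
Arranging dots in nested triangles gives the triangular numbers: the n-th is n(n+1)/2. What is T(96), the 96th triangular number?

The 96th triangular number is n(n+1)/2 with n = 96.
96·97/2 = 9312/2 = 4656.

4656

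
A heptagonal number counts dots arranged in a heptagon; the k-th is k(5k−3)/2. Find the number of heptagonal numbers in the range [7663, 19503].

The n-th heptagonal number is n(5n−3)/2.
Smallest index with value ≥ 7663: n = 56 (giving 7756).
Largest index with value ≤ 19503: n = 88 (giving 19228).
Indices 56 through 88: 33 terms.

33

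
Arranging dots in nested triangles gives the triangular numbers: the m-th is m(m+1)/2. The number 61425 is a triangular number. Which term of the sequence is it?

350

Set n(n+1)/2 = 61425, giving n² + n − 122850 = 0.
So n = (-1 + 701) / 2 = 700/2 = 350.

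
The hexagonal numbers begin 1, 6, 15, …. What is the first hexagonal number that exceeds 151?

Solve n(2n−1) > 151 for integer n.
The largest n with value ≤ 151 is 8 (since 120 ≤ 151 < 153), so the first above is n = 9, value 153.

153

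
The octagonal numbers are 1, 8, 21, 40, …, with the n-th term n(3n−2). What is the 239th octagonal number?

The 239th octagonal number is n(3n−2) with n = 239.
239·(3·239 − 2) = 239·715 = 170885.

170885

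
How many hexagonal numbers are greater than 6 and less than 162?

The n-th hexagonal number is n(2n−1).
Smallest index with value > 6: n = 3 (giving 15).
Largest index with value < 162: n = 9 (giving 153).
Indices 3 through 9: 7 terms.

7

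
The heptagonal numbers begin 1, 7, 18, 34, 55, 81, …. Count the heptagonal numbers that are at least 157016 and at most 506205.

The n-th heptagonal number is n(5n−3)/2.
Smallest index with value ≥ 157016: n = 251 (giving 157126).
Largest index with value ≤ 506205: n = 450 (giving 505575).
Indices 251 through 450: 200 terms.

200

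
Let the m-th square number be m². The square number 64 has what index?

8

We need n² = 64, so n = √64 = 8.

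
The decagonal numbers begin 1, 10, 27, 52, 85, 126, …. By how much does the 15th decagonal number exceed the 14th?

Consecutive decagonal numbers differ by 8n − 7: here 8·15 − 7 = 113.

113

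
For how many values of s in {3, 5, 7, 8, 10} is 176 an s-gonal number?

s = 3: P(3, 18) = 171 and P(3, 19) = 190; 176 is not s-gonal.
s = 5: P(5, 11) = 176. ✓
s = 7: P(7, 8) = 148 and P(7, 9) = 189; 176 is not s-gonal.
s = 8: P(8, 8) = 176. ✓
s = 10: P(10, 7) = 175 and P(10, 8) = 232; 176 is not s-gonal.
Hits: s ∈ {5, 8} → 2.

2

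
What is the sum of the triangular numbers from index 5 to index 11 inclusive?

266

Σ i(i+1)/2 = (Σi² + Σi) / 2 over i = 5..11.
Σi = 66 − 10 = 56 and Σi² = 506 − 30 = 476.
(1·476 + 1·56) / 2 = 532/2 = 266.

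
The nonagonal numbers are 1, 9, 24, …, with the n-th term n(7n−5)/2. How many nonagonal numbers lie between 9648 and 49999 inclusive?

67

The n-th nonagonal number is n(7n−5)/2.
Smallest index with value ≥ 9648: n = 53 (giving 9699).
Largest index with value ≤ 49999: n = 119 (giving 49266).
Indices 53 through 119: 67 terms.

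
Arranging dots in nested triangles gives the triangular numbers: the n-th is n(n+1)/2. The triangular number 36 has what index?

Set n(n+1)/2 = 36, giving n² + n − 72 = 0.
The discriminant is 1 + 8·36 = 289, and √289 = 17.
So n = (-1 + 17) / 2 = 16/2 = 8.
Check: 8·9/2 = 36. ✓

8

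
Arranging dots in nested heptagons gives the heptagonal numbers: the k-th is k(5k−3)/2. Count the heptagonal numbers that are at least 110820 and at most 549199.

259

The n-th heptagonal number is n(5n−3)/2.
Smallest index with value ≥ 110820: n = 211 (giving 110986).
Largest index with value ≤ 549199: n = 469 (giving 549199).
Indices 211 through 469: 259 terms.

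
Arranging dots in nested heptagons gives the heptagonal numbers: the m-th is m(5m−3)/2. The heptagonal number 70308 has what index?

168

Set n(5n−3)/2 = 70308, giving 5n² − 3n − 140616 = 0.
The discriminant is 9 + 40·70308 = 2812329, and √2812329 = 1677.
So n = (3 + 1677) / 10 = 1680/10 = 168.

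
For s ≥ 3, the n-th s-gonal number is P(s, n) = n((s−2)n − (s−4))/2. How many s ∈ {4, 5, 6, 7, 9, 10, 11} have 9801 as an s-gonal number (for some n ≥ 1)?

2

s = 4: P(4, 99) = 9801. ✓
s = 5: P(5, 81) = 9801. ✓
s = 6: P(6, 70) = 9730 and P(6, 71) = 10011; 9801 is not s-gonal.
s = 7: P(7, 62) = 9517 and P(7, 63) = 9828; 9801 is not s-gonal.
s = 9: P(9, 53) = 9699 and P(9, 54) = 10071; 9801 is not s-gonal.
s = 10: P(10, 49) = 9457 and P(10, 50) = 9850; 9801 is not s-gonal.
s = 11: P(11, 47) = 9776 and P(11, 48) = 10200; 9801 is not s-gonal.
Hits: s ∈ {4, 5} → 2.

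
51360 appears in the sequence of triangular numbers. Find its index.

320

Set n(n+1)/2 = 51360, giving n² + n − 102720 = 0.
So n = (-1 + 641) / 2 = 640/2 = 320.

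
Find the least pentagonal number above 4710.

Solve n(3n−1)/2 > 4710 for integer n.
The largest n with value ≤ 4710 is 56 (since 4676 ≤ 4710 < 4845), so the first above is n = 57, value 4845.

4845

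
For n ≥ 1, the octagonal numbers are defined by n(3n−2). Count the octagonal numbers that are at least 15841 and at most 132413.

138

The n-th octagonal number is n(3n−2).
Smallest index with value ≥ 15841: n = 73 (giving 15841).
Largest index with value ≤ 132413: n = 210 (giving 131880).
Indices 73 through 210: 138 terms.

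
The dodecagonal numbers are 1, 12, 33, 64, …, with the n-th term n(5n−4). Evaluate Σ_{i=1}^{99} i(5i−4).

Σ i(5i−4) = 5Σi² − 4Σi over i = 1..99.
Σi = 4950 and Σi² = 328350.
5·328350 − 4·4950 = 1621950.

1621950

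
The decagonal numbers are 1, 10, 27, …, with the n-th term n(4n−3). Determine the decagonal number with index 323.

323·(4·323 − 3) = 323·1289 = 416347.

416347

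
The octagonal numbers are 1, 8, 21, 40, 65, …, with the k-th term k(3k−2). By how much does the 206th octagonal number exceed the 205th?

Consecutive octagonal numbers differ by 6n − 5: here 6·206 − 5 = 1231.

1231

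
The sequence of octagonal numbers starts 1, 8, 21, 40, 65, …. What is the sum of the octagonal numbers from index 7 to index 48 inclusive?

Σ i(3i−2) = 3Σi² − 2Σi over i = 7..48.
Σi = 1176 − 21 = 1155 and Σi² = 38024 − 91 = 37933.
3·37933 − 2·1155 = 111489.

111489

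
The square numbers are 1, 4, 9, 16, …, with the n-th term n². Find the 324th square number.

The 324th square number is n² with n = 324.
324² = 104976.

104976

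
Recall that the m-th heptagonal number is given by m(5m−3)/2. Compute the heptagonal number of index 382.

The 382nd heptagonal number is n(5n−3)/2 with n = 382.
382·(5·382 − 3)/2 = 382·1907/2 = 364237.

364237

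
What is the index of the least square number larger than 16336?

Solve n² > 16336 for integer n.
The largest n with value ≤ 16336 is 127 (since 16129 ≤ 16336 < 16384), so the first above is n = 128, value 16384.

128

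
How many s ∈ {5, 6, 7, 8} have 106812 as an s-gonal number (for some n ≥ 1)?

s = 5: P(5, 267) = 106800 and P(5, 268) = 107602; 106812 is not s-gonal.
s = 6: P(6, 231) = 106491 and P(6, 232) = 107416; 106812 is not s-gonal.
s = 7: P(7, 207) = 106812. ✓
s = 8: P(8, 189) = 106785 and P(8, 190) = 107920; 106812 is not s-gonal.
Hits: s ∈ {7} → 1.

1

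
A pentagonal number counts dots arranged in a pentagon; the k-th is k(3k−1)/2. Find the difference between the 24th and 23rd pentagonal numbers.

70

Consecutive pentagonal numbers differ by 3n − 2: here 3·24 − 2 = 70.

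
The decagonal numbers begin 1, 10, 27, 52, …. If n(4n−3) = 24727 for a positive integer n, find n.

79

Set n(4n−3) = 24727, giving 4n² − 3n − 24727 = 0.
So n = (3 + 629) / 8 = 632/8 = 79.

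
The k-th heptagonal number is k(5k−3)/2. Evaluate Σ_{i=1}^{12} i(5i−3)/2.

Σ i(5i−3)/2 = (5Σi² − 3Σi) / 2 over i = 1..12.
Σi = 78 and Σi² = 650.
(5·650 − 3·78) / 2 = 3016/2 = 1508.

1508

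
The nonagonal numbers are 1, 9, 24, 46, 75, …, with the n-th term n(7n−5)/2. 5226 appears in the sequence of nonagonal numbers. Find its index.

39

Set n(7n−5)/2 = 5226, giving 7n² − 5n − 10452 = 0.
The discriminant is 25 + 56·5226 = 292681, and √292681 = 541.
So n = (5 + 541) / 14 = 546/14 = 39.
Check: 39·(7·39 − 5)/2 = 5226. ✓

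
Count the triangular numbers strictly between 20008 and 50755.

The n-th triangular number is n(n+1)/2.
Smallest index with value > 20008: n = 200 (giving 20100).
Largest index with value < 50755: n = 318 (giving 50721).
Indices 200 through 318: 119 terms.

119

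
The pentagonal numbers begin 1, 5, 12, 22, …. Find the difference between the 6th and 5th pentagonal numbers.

Consecutive pentagonal numbers differ by 3n − 2: here 3·6 − 2 = 16.

16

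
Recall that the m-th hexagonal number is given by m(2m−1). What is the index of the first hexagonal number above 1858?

Solve n(2n−1) > 1858 for integer n.
The largest n with value ≤ 1858 is 30 (since 1770 ≤ 1858 < 1891), so the first above is n = 31, value 1891.

31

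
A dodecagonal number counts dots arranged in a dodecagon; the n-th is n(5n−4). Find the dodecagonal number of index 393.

393·(5·393 − 4) = 393·1961 = 770673.

770673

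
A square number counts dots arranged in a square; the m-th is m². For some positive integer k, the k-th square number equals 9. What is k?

We need n² = 9, so n = √9 = 3.
Check: 3² = 9. ✓

3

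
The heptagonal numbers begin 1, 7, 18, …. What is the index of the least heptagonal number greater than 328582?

363

Solve n(5n−3)/2 > 328582 for integer n.
The largest n with value ≤ 328582 is 362 (since 327067 ≤ 328582 < 328878), so the first above is n = 363, value 328878.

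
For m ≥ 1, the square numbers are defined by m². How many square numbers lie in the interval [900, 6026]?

The n-th square number is n².
Smallest index with value ≥ 900: n = 30 (giving 900).
Largest index with value ≤ 6026: n = 77 (giving 5929).
Indices 30 through 77: 48 terms.

48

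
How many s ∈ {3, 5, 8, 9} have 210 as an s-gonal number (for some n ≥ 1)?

2

s = 3: P(3, 20) = 210. ✓
s = 5: P(5, 12) = 210. ✓
s = 8: P(8, 8) = 176 and P(8, 9) = 225; 210 is not s-gonal.
s = 9: P(9, 8) = 204 and P(9, 9) = 261; 210 is not s-gonal.
Hits: s ∈ {3, 5} → 2.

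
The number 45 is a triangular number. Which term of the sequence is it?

Set n(n+1)/2 = 45, giving n² + n − 90 = 0.
The discriminant is 1 + 8·45 = 361, and √361 = 19.
So n = (-1 + 19) / 2 = 18/2 = 9.

9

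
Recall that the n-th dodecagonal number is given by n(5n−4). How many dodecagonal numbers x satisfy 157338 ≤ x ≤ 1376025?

The n-th dodecagonal number is n(5n−4).
Smallest index with value ≥ 157338: n = 178 (giving 157708).
Largest index with value ≤ 1376025: n = 525 (giving 1376025).
Indices 178 through 525: 348 terms.

348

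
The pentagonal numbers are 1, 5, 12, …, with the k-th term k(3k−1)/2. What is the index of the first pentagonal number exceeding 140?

10

Solve n(3n−1)/2 > 140 for integer n.
The largest n with value ≤ 140 is 9 (since 117 ≤ 140 < 145), so the first above is n = 10, value 145.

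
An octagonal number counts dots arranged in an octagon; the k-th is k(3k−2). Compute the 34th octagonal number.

The 34th octagonal number is n(3n−2) with n = 34.
34·(3·34 − 2) = 34·100 = 3400.

3400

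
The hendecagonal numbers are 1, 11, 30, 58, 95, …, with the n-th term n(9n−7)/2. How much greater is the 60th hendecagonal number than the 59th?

Consecutive hendecagonal numbers differ by 9n − 8: here 9·60 − 8 = 532.

532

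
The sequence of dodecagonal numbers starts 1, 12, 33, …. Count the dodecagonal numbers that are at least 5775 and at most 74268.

The n-th dodecagonal number is n(5n−4).
Smallest index with value ≥ 5775: n = 35 (giving 5985).
Largest index with value ≤ 74268: n = 122 (giving 73932).
Indices 35 through 122: 88 terms.

88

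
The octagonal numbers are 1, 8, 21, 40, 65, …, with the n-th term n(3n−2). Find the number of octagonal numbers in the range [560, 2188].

14

The n-th octagonal number is n(3n−2).
Smallest index with value ≥ 560: n = 14 (giving 560).
Largest index with value ≤ 2188: n = 27 (giving 2133).
Indices 14 through 27: 14 terms.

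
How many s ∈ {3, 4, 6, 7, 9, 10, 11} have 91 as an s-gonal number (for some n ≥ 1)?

2

s = 3: P(3, 13) = 91. ✓
s = 4: P(4, 9) = 81 and P(4, 10) = 100; 91 is not s-gonal.
s = 6: P(6, 7) = 91. ✓
s = 7: P(7, 6) = 81 and P(7, 7) = 112; 91 is not s-gonal.
s = 9: P(9, 5) = 75 and P(9, 6) = 111; 91 is not s-gonal.
s = 10: P(10, 5) = 85 and P(10, 6) = 126; 91 is not s-gonal.
s = 11: P(11, 4) = 58 and P(11, 5) = 95; 91 is not s-gonal.
Hits: s ∈ {3, 6} → 2.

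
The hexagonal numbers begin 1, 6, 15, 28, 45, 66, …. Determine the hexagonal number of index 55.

The 55th hexagonal number is n(2n−1) with n = 55.
55·(2·55 − 1) = 55·109 = 5995.

5995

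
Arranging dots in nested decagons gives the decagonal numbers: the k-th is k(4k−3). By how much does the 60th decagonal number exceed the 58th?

60·(4·60 − 3) = 14220 and 58·(4·58 − 3) = 13282.
Difference: 14220 − 13282 = 938.

938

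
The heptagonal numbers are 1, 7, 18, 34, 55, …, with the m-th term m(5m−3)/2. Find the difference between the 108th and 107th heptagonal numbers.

536

Consecutive heptagonal numbers differ by 5n − 4: here 5·108 − 4 = 536.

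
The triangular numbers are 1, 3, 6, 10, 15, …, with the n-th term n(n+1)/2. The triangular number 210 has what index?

20

Set n(n+1)/2 = 210, giving n² + n − 420 = 0.
The discriminant is 1 + 8·210 = 1681, and √1681 = 41.
So n = (-1 + 41) / 2 = 40/2 = 20.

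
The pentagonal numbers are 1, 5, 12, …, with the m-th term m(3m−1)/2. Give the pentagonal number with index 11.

11·(3·11 − 1)/2 = 11·32/2 = 11·16 = 176.

176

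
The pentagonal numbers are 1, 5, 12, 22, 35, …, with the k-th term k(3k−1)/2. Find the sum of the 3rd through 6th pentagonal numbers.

Σ i(3i−1)/2 = (3Σi² − Σi) / 2 over i = 3..6.
Σi = 21 − 3 = 18 and Σi² = 91 − 5 = 86.
(3·86 − 1·18) / 2 = 240/2 = 120.

120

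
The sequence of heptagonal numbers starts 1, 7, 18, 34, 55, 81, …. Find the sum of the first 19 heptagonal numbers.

Σ i(5i−3)/2 = (5Σi² − 3Σi) / 2 over i = 1..19.
Σi = 190 and Σi² = 2470.
(5·2470 − 3·190) / 2 = 11780/2 = 5890.

5890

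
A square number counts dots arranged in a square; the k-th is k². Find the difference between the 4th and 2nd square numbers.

12

4² = 16 and 2² = 4.
Difference: 16 − 4 = 12.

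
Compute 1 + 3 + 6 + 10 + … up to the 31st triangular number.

5456

Σ i(i+1)/2 = (Σi² + Σi) / 2 over i = 1..31.
Σi = 496 and Σi² = 10416.
(1·10416 + 1·496) / 2 = 10912/2 = 5456.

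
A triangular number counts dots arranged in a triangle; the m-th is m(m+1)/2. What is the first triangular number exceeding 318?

325

Solve n(n+1)/2 > 318 for integer n.
The largest n with value ≤ 318 is 24 (since 300 ≤ 318 < 325), so the first above is n = 25, value 325.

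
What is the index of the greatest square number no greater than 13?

3

Solve n² ≤ 13 for integer n.
n = 3 gives 9 ≤ 13, while n = 4 gives 16 > 13; so the answer is index 3.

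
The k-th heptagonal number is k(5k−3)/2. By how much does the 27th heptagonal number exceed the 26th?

Consecutive heptagonal numbers differ by 5n − 4: here 5·27 − 4 = 131.

131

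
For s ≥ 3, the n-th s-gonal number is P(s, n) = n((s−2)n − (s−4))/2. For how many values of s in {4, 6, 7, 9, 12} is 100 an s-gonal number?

s = 4: P(4, 10) = 100. ✓
s = 6: P(6, 7) = 91 and P(6, 8) = 120; 100 is not s-gonal.
s = 7: P(7, 6) = 81 and P(7, 7) = 112; 100 is not s-gonal.
s = 9: P(9, 5) = 75 and P(9, 6) = 111; 100 is not s-gonal.
s = 12: P(12, 4) = 64 and P(12, 5) = 105; 100 is not s-gonal.
Hits: s ∈ {4} → 1.

1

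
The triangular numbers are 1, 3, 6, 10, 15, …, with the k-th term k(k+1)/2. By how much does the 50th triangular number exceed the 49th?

50

Consecutive triangular numbers differ by n: T_{50} − T_{49} = 50.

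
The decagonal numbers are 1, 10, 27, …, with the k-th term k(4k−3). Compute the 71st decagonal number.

71·(4·71 − 3) = 71·281 = 19951.

19951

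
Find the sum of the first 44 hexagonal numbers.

Σ i(2i−1) = 2Σi² − Σi over i = 1..44.
Σi = 990 and Σi² = 29370.
2·29370 − 1·990 = 57750.

57750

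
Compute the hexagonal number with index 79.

12403

The 79th hexagonal number is n(2n−1) with n = 79.
79·(2·79 − 1) = 79·157 = 12403.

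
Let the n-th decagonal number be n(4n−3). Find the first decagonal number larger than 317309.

319507

Solve n(4n−3) > 317309 for integer n.
The largest n with value ≤ 317309 is 282 (since 317250 ≤ 317309 < 319507), so the first above is n = 283, value 319507.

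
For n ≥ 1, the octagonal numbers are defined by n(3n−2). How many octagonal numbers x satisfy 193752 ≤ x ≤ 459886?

137

The n-th octagonal number is n(3n−2).
Smallest index with value ≥ 193752: n = 255 (giving 194565).
Largest index with value ≤ 459886: n = 391 (giving 457861).
Indices 255 through 391: 137 terms.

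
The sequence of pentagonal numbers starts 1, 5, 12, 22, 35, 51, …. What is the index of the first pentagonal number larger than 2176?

Solve n(3n−1)/2 > 2176 for integer n.
The largest n with value ≤ 2176 is 38 (since 2147 ≤ 2176 < 2262), so the first above is n = 39, value 2262.

39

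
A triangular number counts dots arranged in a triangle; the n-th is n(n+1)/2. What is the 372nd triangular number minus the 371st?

372

Consecutive triangular numbers differ by n: T_{372} − T_{371} = 372.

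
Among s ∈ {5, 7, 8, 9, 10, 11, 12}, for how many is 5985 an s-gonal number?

s = 5: P(5, 63) = 5922 and P(5, 64) = 6112; 5985 is not s-gonal.
s = 7: P(7, 49) = 5929 and P(7, 50) = 6175; 5985 is not s-gonal.
s = 8: P(8, 45) = 5985. ✓
s = 9: P(9, 41) = 5781 and P(9, 42) = 6069; 5985 is not s-gonal.
s = 10: P(10, 39) = 5967 and P(10, 40) = 6280; 5985 is not s-gonal.
s = 11: P(11, 36) = 5706 and P(11, 37) = 6031; 5985 is not s-gonal.
s = 12: P(12, 35) = 5985. ✓
Hits: s ∈ {8, 12} → 2.

2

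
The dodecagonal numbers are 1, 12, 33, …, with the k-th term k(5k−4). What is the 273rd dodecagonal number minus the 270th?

8133

273·(5·273 − 4) = 371553 and 270·(5·270 − 4) = 363420.
Difference: 371553 − 363420 = 8133.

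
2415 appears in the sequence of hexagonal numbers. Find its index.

Set n(2n−1) = 2415, giving 2n² − n − 2415 = 0.
The discriminant is 1 + 8·2415 = 19321, and √19321 = 139.
So n = (1 + 139) / 4 = 140/4 = 35.
Check: 35·(2·35 − 1) = 2415. ✓

35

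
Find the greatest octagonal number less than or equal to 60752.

Solve n(3n−2) ≤ 60752 for integer n.
n = 142 gives 60208 ≤ 60752, while n = 143 gives 61061 > 60752; so the answer is 60208.

60208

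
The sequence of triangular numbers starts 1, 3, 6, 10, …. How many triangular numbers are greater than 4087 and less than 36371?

180

The n-th triangular number is n(n+1)/2.
Smallest index with value > 4087: n = 90 (giving 4095).
Largest index with value < 36371: n = 269 (giving 36315).
Indices 90 through 269: 180 terms.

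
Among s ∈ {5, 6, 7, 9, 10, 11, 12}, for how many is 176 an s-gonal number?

s = 5: P(5, 11) = 176. ✓
s = 6: P(6, 9) = 153 and P(6, 10) = 190; 176 is not s-gonal.
s = 7: P(7, 8) = 148 and P(7, 9) = 189; 176 is not s-gonal.
s = 9: P(9, 7) = 154 and P(9, 8) = 204; 176 is not s-gonal.
s = 10: P(10, 7) = 175 and P(10, 8) = 232; 176 is not s-gonal.
s = 11: P(11, 6) = 141 and P(11, 7) = 196; 176 is not s-gonal.
s = 12: P(12, 6) = 156 and P(12, 7) = 217; 176 is not s-gonal.
Hits: s ∈ {5} → 1.

1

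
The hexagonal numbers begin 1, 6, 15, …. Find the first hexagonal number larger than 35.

Solve n(2n−1) > 35 for integer n.
The largest n with value ≤ 35 is 4 (since 28 ≤ 35 < 45), so the first above is n = 5, value 45.

45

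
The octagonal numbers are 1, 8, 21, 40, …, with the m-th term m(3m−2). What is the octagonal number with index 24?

1680

24·(3·24 − 2) = 24·70 = 1680.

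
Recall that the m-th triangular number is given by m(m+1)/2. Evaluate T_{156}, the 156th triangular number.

The 156th triangular number is n(n+1)/2 with n = 156.
156·157/2 = 24492/2 = 12246.

12246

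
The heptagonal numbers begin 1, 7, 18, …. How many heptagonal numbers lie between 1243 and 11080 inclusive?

44

The n-th heptagonal number is n(5n−3)/2.
Smallest index with value ≥ 1243: n = 23 (giving 1288).
Largest index with value ≤ 11080: n = 66 (giving 10791).
Indices 23 through 66: 44 terms.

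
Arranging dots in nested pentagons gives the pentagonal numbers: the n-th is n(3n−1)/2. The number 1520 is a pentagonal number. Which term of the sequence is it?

32

Set n(3n−1)/2 = 1520, giving 3n² − n − 3040 = 0.
The discriminant is 1 + 24·1520 = 36481, and √36481 = 191.
So n = (1 + 191) / 6 = 192/6 = 32.
Check: 32·(3·32 − 1)/2 = 1520. ✓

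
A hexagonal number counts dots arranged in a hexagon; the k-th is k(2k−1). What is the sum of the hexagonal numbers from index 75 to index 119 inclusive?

Σ i(2i−1) = 2Σi² − Σi over i = 75..119.
Σi = 7140 − 2775 = 4365 and Σi² = 568820 − 137825 = 430995.
2·430995 − 1·4365 = 857625.

857625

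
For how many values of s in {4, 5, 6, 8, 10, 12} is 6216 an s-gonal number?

1

s = 4: P(4, 78) = 6084 and P(4, 79) = 6241; 6216 is not s-gonal.
s = 5: P(5, 64) = 6112 and P(5, 65) = 6305; 6216 is not s-gonal.
s = 6: P(6, 56) = 6216. ✓
s = 8: P(8, 45) = 5985 and P(8, 46) = 6256; 6216 is not s-gonal.
s = 10: P(10, 39) = 5967 and P(10, 40) = 6280; 6216 is not s-gonal.
s = 12: P(12, 35) = 5985 and P(12, 36) = 6336; 6216 is not s-gonal.
Hits: s ∈ {6} → 1.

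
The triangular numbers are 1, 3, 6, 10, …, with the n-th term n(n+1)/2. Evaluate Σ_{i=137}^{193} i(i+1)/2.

788329

Σ i(i+1)/2 = (Σi² + Σi) / 2 over i = 137..193.
Σi = 18721 − 9316 = 9405 and Σi² = 2415009 − 847756 = 1567253.
(1·1567253 + 1·9405) / 2 = 1576658/2 = 788329.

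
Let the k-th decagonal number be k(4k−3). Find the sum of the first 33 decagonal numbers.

Σ i(4i−3) = 4Σi² − 3Σi over i = 1..33.
Σi = 561 and Σi² = 12529.
4·12529 − 3·561 = 48433.

48433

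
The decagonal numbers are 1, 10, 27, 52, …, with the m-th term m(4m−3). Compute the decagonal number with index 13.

The 13th decagonal number is n(4n−3) with n = 13.
13·(4·13 − 3) = 13·49 = 637.

637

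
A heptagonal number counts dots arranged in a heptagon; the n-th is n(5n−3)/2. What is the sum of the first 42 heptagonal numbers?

62608

Σ i(5i−3)/2 = (5Σi² − 3Σi) / 2 over i = 1..42.
Σi = 903 and Σi² = 25585.
(5·25585 − 3·903) / 2 = 125216/2 = 62608.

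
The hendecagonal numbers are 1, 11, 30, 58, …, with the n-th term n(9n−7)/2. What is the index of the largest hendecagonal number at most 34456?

87

Solve n(9n−7)/2 ≤ 34456 for integer n.
n = 87 gives 33756 ≤ 34456, while n = 88 gives 34540 > 34456; so the answer is index 87.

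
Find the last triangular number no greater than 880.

861

Solve n(n+1)/2 ≤ 880 for integer n.
n = 41 gives 861 ≤ 880, while n = 42 gives 903 > 880; so the answer is 861.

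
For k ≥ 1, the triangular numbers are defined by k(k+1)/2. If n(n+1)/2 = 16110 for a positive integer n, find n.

Set n(n+1)/2 = 16110, giving n² + n − 32220 = 0.
The discriminant is 1 + 8·16110 = 128881, and √128881 = 359.
So n = (-1 + 359) / 2 = 358/2 = 179.
Check: 179·180/2 = 16110. ✓

179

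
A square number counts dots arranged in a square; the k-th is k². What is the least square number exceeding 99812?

Solve n² > 99812 for integer n.
The largest n with value ≤ 99812 is 315 (since 99225 ≤ 99812 < 99856), so the first above is n = 316, value 99856.

99856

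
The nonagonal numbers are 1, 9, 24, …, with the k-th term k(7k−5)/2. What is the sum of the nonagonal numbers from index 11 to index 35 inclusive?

49400

Σ i(7i−5)/2 = (7Σi² − 5Σi) / 2 over i = 11..35.
Σi = 630 − 55 = 575 and Σi² = 14910 − 385 = 14525.
(7·14525 − 5·575) / 2 = 98800/2 = 49400.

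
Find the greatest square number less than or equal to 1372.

Solve n² ≤ 1372 for integer n.
n = 37 gives 1369 ≤ 1372, while n = 38 gives 1444 > 1372; so the answer is 1369.

1369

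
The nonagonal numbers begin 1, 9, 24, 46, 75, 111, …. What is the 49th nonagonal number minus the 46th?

49·(7·49 − 5)/2 = 8281 and 46·(7·46 − 5)/2 = 7291.
Difference: 8281 − 7291 = 990.

990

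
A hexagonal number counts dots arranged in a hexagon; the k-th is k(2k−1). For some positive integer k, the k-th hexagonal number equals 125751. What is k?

251

Set n(2n−1) = 125751, giving 2n² − n − 125751 = 0.
The discriminant is 1 + 8·125751 = 1006009, and √1006009 = 1003.
So n = (1 + 1003) / 4 = 1004/4 = 251.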